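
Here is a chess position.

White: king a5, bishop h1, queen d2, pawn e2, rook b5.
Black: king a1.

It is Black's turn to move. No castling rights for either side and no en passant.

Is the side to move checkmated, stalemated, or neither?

stalemate

Black to move; black king on a1.
In check: no.
King squares — b1: attacked by Rb5; a2: attacked by Qd2; b2: attacked by Qd2.
Legal moves for Black: none.
Not in check and no legal moves → stalemate.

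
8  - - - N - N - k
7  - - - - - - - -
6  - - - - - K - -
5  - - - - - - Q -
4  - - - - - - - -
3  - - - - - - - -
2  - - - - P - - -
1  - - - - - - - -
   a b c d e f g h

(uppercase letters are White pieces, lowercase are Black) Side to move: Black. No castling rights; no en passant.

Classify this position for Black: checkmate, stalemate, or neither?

stalemate

Black to move; black king on h8.
In check: no.
King squares — g7: attacked by Qg5; h7: attacked by Nf8; g8: attacked by Qg5.
Legal moves for Black: none.
Not in check and no legal moves → stalemate.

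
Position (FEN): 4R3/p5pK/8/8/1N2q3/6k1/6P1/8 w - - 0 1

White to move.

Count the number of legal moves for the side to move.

White to move; king on h7.
In check: yes, from the black queen on e4.
Legal moves: Kh8, Kg8, Kxg7, Rxe4.
Count: 4.

4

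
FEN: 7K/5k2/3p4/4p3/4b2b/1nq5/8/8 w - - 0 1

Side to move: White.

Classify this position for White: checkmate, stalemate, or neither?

stalemate

White to move; white king on h8.
In check: no.
King squares — g7: attacked by Kf7; h7: attacked by Be4; g8: attacked by Kf7.
Legal moves for White: none.
Not in check and no legal moves → stalemate.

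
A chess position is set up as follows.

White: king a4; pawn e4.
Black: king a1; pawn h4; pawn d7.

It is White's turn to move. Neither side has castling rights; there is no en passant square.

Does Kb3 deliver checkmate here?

no

After Kb3: black king on a1; in check: no.
Black is not in check, so this cannot be checkmate.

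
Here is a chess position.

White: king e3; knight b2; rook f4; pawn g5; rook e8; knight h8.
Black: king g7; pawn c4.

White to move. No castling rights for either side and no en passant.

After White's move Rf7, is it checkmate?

After Rf7: black king on g7; in check: yes, from the white rook on f7.
King squares — f6: attacked by Pg5; g6: attacked by Nh8; h6: attacked by Pg5; f7: attacked by Nh8; h7: attacked by Rf7; f8: attacked by Rf7; g8: attacked by Re8; h8: attacked by Re8.
Black has no legal moves → checkmate.

yes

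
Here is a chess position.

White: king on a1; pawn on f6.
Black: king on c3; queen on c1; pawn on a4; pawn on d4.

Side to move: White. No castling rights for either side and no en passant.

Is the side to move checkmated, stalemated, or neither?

neither

White to move; white king on a1.
In check: yes, from the black queen on c1.
Legal moves for White: Ka2.
White is in check but has 1 legal move → neither.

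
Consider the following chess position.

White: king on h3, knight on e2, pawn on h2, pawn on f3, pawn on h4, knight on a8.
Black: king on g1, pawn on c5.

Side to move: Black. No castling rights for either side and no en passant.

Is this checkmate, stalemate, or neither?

Black to move; black king on g1.
In check: yes, from the white knight on e2.
Legal moves for Black: Kf2, Kh1, Kf1.
Black is in check but has 3 legal moves → neither.

neither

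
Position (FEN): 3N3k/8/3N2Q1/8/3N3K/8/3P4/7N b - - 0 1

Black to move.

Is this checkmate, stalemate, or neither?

Black to move; black king on h8.
In check: no.
King squares — g7: attacked by Qg6; h7: attacked by Qg6; g8: attacked by Qg6.
Legal moves for Black: none.
Not in check and no legal moves → stalemate.

stalemate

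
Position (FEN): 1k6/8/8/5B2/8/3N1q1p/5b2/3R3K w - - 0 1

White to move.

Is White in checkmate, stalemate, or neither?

White to move; white king on h1.
In check: yes, from the black queen on f3.
Legal moves for White: Kh2.
White is in check but has 1 legal move → neither.

neither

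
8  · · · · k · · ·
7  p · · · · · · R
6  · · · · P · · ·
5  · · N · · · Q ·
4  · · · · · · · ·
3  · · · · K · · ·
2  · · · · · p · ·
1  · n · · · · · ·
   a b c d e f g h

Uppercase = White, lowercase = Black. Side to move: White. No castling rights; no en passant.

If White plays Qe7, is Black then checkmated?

After Qe7: black king on e8; in check: yes, from the white queen on e7.
King squares — d7: attacked by Nc5; e7: attacked by Rh7; f7: attacked by Pe6; d8: attacked by Qe7; f8: attacked by Qe7.
Black has no legal moves → checkmate.

yes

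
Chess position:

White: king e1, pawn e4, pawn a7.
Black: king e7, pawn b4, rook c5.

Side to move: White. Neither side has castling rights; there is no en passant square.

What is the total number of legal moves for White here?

White to move; king on e1.
In check: no.
Legal moves: Kf2, Ke2, Kd2, Kf1, Kd1, a8=Q, a8=R, a8=B, a8=N, e5.
Count: 10.

10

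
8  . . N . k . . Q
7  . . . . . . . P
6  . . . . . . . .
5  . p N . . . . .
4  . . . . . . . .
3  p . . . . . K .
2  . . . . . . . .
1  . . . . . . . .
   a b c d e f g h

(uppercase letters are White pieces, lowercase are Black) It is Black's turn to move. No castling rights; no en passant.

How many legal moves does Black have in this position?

Black to move; king on e8.
In check: yes, from the white queen on h8.
Legal moves: Kf7.
Count: 1.

1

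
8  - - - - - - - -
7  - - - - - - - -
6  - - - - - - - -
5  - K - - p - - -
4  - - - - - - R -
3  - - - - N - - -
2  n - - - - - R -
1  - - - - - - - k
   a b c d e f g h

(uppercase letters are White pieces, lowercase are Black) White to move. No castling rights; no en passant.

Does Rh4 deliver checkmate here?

After Rh4: black king on h1; in check: yes, from the white rook on h4.
King squares — g1: attacked by Rg2; g2: attacked by Ne3; h2: attacked by Rg2.
Black has no legal moves → checkmate.

yes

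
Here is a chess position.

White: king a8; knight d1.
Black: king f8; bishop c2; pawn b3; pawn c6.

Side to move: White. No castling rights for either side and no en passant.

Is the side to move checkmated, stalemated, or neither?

neither

White to move; white king on a8.
In check: no.
Legal moves for White: Kb8, Kb7, Ka7, Ne3, Nc3, Nf2, Nb2.
White has 7 legal moves and is not in check → neither.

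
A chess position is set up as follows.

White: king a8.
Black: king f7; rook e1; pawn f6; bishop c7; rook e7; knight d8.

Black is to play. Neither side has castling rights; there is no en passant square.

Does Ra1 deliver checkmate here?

yes

After Ra1: white king on a8; in check: yes, from the black rook on a1.
King squares — a7: attacked by Ra1; b7: attacked by Nd8; b8: attacked by Bc7.
White has no legal moves → checkmate.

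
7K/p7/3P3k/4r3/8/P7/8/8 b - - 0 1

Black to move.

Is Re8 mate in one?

After Re8: white king on h8; in check: yes, from the black rook on e8.
King squares — g7: attacked by Kh6; h7: attacked by Kh6; g8: attacked by Re8.
White has no legal moves → checkmate.

yes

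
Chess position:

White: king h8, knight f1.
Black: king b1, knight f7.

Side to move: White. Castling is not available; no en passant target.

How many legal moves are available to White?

3

White to move; king on h8.
In check: yes, from the black knight on f7.
Legal moves: Kg8, Kh7, Kg7.
Count: 3.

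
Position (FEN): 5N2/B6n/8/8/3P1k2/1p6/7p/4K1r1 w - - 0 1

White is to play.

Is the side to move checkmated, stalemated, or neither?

White to move; white king on e1.
In check: yes, from the black rook on g1.
Legal moves for White: Kf2, Ke2, Kd2.
White is in check but has 3 legal moves → neither.

neither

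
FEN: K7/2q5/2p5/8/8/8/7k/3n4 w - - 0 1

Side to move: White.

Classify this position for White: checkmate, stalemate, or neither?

stalemate

White to move; white king on a8.
In check: no.
King squares — a7: attacked by Qc7; b7: attacked by Qc7; b8: attacked by Qc7.
Legal moves for White: none.
Not in check and no legal moves → stalemate.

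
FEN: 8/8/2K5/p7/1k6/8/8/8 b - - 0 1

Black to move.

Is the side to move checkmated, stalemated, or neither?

Black to move; black king on b4.
In check: no.
Legal moves for Black: Kc4, Ka4, Kc3, Kb3, Ka3, a4.
Black has 6 legal moves and is not in check → neither.

neither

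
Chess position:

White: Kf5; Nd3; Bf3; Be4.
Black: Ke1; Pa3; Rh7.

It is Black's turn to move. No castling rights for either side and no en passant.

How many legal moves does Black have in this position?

Black to move; king on e1.
In check: yes, from the white knight on d3.
Legal moves: Kd2, Kf1.
Count: 2.

2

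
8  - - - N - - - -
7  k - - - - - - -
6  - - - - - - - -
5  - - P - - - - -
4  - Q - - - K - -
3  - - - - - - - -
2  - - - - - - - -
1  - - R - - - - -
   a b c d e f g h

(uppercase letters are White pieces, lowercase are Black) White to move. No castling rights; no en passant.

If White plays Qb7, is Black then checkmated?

yes

After Qb7: black king on a7; in check: yes, from the white queen on b7.
King squares — a6: attacked by Qb7; b6: attacked by Pc5; b7: attacked by Nd8; a8: attacked by Qb7; b8: attacked by Qb7.
Black has no legal moves → checkmate.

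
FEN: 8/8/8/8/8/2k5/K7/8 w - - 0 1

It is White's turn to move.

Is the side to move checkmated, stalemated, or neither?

neither

White to move; white king on a2.
In check: no.
Legal moves for White: Ka3, Kb1, Ka1.
White has 3 legal moves and is not in check → neither.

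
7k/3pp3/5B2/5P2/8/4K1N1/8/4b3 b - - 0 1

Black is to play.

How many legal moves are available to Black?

3

Black to move; king on h8.
In check: yes, from the white bishop on f6.
Legal moves: Kg8, Kh7, exf6.
Count: 3.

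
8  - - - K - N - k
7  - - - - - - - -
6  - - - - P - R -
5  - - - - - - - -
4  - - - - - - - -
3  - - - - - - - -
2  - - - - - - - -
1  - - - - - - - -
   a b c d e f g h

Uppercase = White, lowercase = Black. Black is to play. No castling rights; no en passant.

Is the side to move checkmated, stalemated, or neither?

stalemate

Black to move; black king on h8.
In check: no.
King squares — g7: attacked by Rg6; h7: attacked by Nf8; g8: attacked by Rg6.
Legal moves for Black: none.
Not in check and no legal moves → stalemate.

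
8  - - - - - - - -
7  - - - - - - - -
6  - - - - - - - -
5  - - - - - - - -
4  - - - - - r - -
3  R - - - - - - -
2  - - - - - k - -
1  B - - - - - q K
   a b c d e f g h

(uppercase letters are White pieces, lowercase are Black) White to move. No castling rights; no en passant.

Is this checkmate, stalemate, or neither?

checkmate

White to move; white king on h1.
In check: yes, from the black queen on g1.
King squares — g1: attacked by Kf2; g2: attacked by Qg1; h2: attacked by Qg1.
Legal moves for White: none.
In check with no legal moves → checkmate.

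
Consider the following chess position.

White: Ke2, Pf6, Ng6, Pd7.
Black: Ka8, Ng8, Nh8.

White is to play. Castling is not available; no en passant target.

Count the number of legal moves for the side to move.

19

White to move; king on e2.
In check: no.
Legal moves: Nxh8, Nf8, Ne7, Ne5, Nh4, Nf4, Kf3, Ke3, Kd3, Kf2, Kd2, Kf1, Ke1, Kd1, d8=Q+, d8=R+, d8=B, d8=N, f7.
Count: 19.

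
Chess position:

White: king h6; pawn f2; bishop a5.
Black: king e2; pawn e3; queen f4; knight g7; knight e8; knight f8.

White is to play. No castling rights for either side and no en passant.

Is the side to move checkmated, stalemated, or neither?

checkmate

White to move; white king on h6.
In check: yes, from the black queen on f4.
King squares — g5: attacked by Qf4; h5: attacked by Ng7; g6: attacked by Nf8; g7: attacked by Ne8; h7: attacked by Nf8.
Legal moves for White: none.
In check with no legal moves → checkmate.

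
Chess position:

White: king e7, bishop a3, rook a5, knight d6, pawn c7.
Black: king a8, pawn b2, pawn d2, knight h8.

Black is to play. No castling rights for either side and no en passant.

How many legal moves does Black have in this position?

Black to move; king on a8.
In check: yes, from the white rook on a5.
Legal moves: none.
Count: 0.

0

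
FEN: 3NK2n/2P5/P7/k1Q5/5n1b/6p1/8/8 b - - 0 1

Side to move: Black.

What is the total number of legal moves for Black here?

Black to move; king on a5.
In check: yes, from the white queen on c5.
Legal moves: Kxa6, Ka4.
Count: 2.

2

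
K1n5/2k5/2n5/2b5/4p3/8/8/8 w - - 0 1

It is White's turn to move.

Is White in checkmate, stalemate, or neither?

White to move; white king on a8.
In check: no.
King squares — a7: attacked by Bc5; b7: attacked by Kc7; b8: attacked by Nc6.
Legal moves for White: none.
Not in check and no legal moves → stalemate.

stalemate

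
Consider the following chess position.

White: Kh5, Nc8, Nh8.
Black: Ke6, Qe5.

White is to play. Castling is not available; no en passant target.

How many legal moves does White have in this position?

White to move; king on h5.
In check: yes, from the black queen on e5.
Legal moves: Kh6, Kg6, Kh4, Kg4.
Count: 4.

4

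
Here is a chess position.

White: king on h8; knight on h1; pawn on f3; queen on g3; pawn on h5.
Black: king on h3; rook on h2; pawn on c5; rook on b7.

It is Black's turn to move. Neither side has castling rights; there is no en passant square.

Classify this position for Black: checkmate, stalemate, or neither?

Black to move; black king on h3.
In check: yes, from the white queen on g3.
King squares — g2: attacked by Qg3; h2: own rook; g3: attacked by Nh1; g4: attacked by Pf3; h4: attacked by Qg3.
Legal moves for Black: none.
In check with no legal moves → checkmate.

checkmate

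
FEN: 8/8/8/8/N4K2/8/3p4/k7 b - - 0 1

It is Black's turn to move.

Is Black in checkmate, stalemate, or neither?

neither

Black to move; black king on a1.
In check: no.
Legal moves for Black: Ka2, Kb1, d1=Q, d1=R, d1=B, d1=N.
Black has 6 legal moves and is not in check → neither.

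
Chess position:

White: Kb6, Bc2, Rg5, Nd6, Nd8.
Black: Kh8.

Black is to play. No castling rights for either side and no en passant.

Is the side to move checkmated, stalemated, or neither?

stalemate

Black to move; black king on h8.
In check: no.
King squares — g7: attacked by Rg5; h7: attacked by Bc2; g8: attacked by Rg5.
Legal moves for Black: none.
Not in check and no legal moves → stalemate.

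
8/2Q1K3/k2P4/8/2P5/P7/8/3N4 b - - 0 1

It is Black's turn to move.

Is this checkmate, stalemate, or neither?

stalemate

Black to move; black king on a6.
In check: no.
King squares — a5: attacked by Qc7; b5: attacked by Pc4; b6: attacked by Qc7; a7: attacked by Qc7; b7: attacked by Qc7.
Legal moves for Black: none.
Not in check and no legal moves → stalemate.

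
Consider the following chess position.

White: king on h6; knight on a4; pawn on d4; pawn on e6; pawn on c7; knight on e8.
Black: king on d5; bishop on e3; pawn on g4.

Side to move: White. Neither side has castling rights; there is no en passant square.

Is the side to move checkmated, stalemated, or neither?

White to move; white king on h6.
In check: yes, from the black bishop on e3.
King squares — g5: attacked by Be3; h5: available; g6: available; g7: available; h7: available.
Legal moves for White: Kh7, Kg7, Kg6, Kh5.
White is in check but has 4 legal moves → neither.

neither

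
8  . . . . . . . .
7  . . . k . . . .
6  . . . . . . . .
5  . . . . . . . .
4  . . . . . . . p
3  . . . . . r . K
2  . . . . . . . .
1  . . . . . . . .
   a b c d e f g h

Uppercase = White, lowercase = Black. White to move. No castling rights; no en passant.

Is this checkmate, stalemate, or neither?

neither

White to move; white king on h3.
In check: yes, from the black rook on f3.
King squares — g2: available; h2: available; g3: attacked by Rf3; g4: available; h4: available.
Legal moves for White: Kxh4, Kg4, Kh2, Kg2.
White is in check but has 4 legal moves → neither.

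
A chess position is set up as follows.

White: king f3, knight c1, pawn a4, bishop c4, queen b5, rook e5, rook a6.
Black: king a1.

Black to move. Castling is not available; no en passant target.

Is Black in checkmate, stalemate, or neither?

stalemate

Black to move; black king on a1.
In check: no.
King squares — b1: attacked by Qb5; a2: attacked by Nc1; b2: attacked by Qb5.
Legal moves for Black: none.
Not in check and no legal moves → stalemate.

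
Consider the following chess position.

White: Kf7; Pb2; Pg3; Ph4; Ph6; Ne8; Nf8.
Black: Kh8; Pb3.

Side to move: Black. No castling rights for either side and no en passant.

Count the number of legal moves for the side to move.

Black to move; king on h8.
In check: no.
Legal moves: none.
Count: 0.

0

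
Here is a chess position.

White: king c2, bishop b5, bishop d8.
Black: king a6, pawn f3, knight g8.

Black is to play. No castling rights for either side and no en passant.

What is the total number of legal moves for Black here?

Black to move; king on a6.
In check: yes, from the white bishop on b5.
Legal moves: Kb7, Ka7, Kxb5.
Count: 3.

3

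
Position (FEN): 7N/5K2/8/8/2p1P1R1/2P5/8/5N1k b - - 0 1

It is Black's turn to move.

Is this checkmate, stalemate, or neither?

Black to move; black king on h1.
In check: no.
King squares — g1: attacked by Rg4; g2: attacked by Rg4; h2: attacked by Nf1.
Legal moves for Black: none.
Not in check and no legal moves → stalemate.

stalemate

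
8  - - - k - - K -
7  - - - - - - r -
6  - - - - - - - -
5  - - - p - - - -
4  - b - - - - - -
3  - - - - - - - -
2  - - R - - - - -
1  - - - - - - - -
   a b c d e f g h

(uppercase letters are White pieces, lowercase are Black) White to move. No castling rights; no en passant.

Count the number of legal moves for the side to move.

White to move; king on g8.
In check: yes, from the black rook on g7.
Legal moves: Kh8, Kxg7.
Count: 2.

2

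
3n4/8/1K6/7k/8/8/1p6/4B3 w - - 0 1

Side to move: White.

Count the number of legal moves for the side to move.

13

White to move; king on b6.
In check: no.
Legal moves: Kc7, Ka7, Ka6, Kc5, Kb5, Ka5, Ba5, Bh4, Bb4, Bg3, Bc3, Bf2, Bd2.
Count: 13.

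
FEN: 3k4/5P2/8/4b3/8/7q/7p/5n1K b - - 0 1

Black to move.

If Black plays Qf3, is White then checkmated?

After Qf3: white king on h1; in check: yes, from the black queen on f3.
King squares — g1: attacked by Ph2; g2: attacked by Qf3; h2: attacked by Nf1.
White has no legal moves → checkmate.

yes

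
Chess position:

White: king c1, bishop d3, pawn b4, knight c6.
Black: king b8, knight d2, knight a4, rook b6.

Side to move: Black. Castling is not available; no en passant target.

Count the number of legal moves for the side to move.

Black to move; king on b8.
In check: yes, from the white knight on c6.
Legal moves: Kc8, Ka8, Kc7, Kb7, Rxc6+.
Count: 5.

5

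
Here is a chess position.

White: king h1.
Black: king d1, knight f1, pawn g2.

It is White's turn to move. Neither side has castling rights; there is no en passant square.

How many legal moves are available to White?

2

White to move; king on h1.
In check: yes, from the black pawn on g2.
Legal moves: Kxg2, Kg1.
Count: 2.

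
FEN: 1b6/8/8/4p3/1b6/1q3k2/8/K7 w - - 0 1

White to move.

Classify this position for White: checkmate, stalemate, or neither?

White to move; white king on a1.
In check: no.
King squares — b1: attacked by Qb3; a2: attacked by Qb3; b2: attacked by Qb3.
Legal moves for White: none.
Not in check and no legal moves → stalemate.

stalemate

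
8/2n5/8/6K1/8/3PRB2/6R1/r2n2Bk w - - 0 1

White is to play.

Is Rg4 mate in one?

After Rg4: black king on h1; in check: yes, from the white bishop on f3.
King squares — g1: attacked by Rg4; g2: attacked by Bf3; h2: attacked by Bg1.
Black has no legal moves → checkmate.

yes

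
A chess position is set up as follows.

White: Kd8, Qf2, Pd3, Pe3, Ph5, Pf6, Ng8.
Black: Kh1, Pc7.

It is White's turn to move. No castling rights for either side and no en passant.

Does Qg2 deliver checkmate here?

no

After Qg2: black king on h1; in check: yes, from the white queen on g2.
Black has 1 legal reply: Kxg2.
In check but a legal move exists → not checkmate.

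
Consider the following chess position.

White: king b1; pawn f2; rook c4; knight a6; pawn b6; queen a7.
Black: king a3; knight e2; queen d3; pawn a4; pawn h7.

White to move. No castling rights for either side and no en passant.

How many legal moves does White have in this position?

2

White to move; king on b1.
In check: yes, from the black queen on d3.
Legal moves: Ka1, Rc2.
Count: 2.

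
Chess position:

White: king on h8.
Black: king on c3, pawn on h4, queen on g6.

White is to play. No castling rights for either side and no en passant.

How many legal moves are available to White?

White to move; king on h8.
In check: no.
Legal moves: none.
Count: 0.

0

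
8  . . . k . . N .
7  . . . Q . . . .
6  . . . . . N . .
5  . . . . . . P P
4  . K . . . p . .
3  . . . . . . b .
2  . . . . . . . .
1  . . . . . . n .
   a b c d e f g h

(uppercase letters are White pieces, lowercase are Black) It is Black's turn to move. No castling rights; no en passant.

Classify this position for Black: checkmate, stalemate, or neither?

Black to move; black king on d8.
In check: yes, from the white queen on d7.
King squares — c7: attacked by Qd7; d7: attacked by Nf6; e7: attacked by Qd7; c8: attacked by Qd7; e8: attacked by Nf6.
Legal moves for Black: none.
In check with no legal moves → checkmate.

checkmate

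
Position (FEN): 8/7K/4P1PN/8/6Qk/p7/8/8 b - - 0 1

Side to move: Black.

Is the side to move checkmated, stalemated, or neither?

checkmate

Black to move; black king on h4.
In check: yes, from the white queen on g4.
King squares — g3: attacked by Qg4; h3: attacked by Qg4; g4: attacked by Nh6; g5: attacked by Qg4; h5: attacked by Qg4.
Legal moves for Black: none.
In check with no legal moves → checkmate.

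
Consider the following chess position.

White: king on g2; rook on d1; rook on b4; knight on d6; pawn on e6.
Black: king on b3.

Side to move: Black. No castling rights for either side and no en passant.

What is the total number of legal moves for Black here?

5

Black to move; king on b3.
In check: yes, from the white rook on b4.
Legal moves: Kxb4, Kc3, Ka3, Kc2, Ka2.
Count: 5.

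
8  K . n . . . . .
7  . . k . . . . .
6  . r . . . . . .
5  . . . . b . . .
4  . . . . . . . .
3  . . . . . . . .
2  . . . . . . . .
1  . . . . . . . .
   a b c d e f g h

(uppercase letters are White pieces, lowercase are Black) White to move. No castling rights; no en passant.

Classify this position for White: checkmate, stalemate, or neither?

stalemate

White to move; white king on a8.
In check: no.
King squares — a7: attacked by Nc8; b7: attacked by Rb6; b8: attacked by Rb6.
Legal moves for White: none.
Not in check and no legal moves → stalemate.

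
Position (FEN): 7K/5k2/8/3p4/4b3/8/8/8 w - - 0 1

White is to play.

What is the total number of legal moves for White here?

0

White to move; king on h8.
In check: no.
Legal moves: none.
Count: 0.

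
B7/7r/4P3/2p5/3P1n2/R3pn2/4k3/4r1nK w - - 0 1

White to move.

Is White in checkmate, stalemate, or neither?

checkmate

White to move; white king on h1.
In check: yes, from the black rook on h7.
King squares — g1: attacked by Re1; g2: attacked by Nf4; h2: attacked by Nf3.
Legal moves for White: none.
In check with no legal moves → checkmate.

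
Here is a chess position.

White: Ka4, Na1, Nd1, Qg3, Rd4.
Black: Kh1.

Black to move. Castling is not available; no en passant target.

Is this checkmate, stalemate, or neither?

Black to move; black king on h1.
In check: no.
King squares — g1: attacked by Qg3; g2: attacked by Qg3; h2: attacked by Qg3.
Legal moves for Black: none.
Not in check and no legal moves → stalemate.

stalemate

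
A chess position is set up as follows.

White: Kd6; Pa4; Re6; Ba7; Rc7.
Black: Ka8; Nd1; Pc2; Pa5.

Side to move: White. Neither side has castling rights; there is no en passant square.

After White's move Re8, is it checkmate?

yes

After Re8: black king on a8; in check: yes, from the white rook on e8.
King squares — a7: attacked by Rc7; b7: attacked by Rc7; b8: attacked by Ba7.
Black has no legal moves → checkmate.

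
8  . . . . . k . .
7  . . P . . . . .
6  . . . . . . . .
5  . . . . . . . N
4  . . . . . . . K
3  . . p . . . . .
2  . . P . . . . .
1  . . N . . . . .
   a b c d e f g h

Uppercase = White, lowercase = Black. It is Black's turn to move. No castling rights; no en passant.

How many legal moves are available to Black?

Black to move; king on f8.
In check: no.
Legal moves: Kg8, Ke8, Kf7, Ke7.
Count: 4.

4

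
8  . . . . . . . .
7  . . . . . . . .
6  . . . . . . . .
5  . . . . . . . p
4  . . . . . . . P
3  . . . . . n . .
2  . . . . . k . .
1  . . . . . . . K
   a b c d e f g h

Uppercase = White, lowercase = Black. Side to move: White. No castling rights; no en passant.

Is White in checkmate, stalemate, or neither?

stalemate

White to move; white king on h1.
In check: no.
King squares — g1: attacked by Kf2; g2: attacked by Kf2; h2: attacked by Nf3.
Legal moves for White: none.
Not in check and no legal moves → stalemate.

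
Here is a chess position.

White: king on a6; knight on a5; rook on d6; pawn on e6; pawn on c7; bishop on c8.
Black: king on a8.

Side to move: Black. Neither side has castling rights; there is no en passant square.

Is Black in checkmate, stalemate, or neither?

Black to move; black king on a8.
In check: no.
King squares — a7: attacked by Ka6; b7: attacked by Na5; b8: attacked by Pc7.
Legal moves for Black: none.
Not in check and no legal moves → stalemate.

stalemate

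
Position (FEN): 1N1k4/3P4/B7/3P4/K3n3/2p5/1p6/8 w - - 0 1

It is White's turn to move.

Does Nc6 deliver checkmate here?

no

After Nc6: black king on d8; in check: yes, from the white knight on c6.
Black has 2 legal replies: Kxd7, Kc7.
In check but a legal move exists → not checkmate.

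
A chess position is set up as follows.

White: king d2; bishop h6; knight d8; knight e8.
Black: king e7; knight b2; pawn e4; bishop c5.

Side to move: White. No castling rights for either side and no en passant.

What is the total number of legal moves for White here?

White to move; king on d2.
In check: no.
Legal moves: Ng7, Nc7, Nf6, Nd6, Nf7, Nb7, Ne6, Nc6+, Bf8+, Bg7, Bg5+, Bf4, Be3, Kc3, Ke2, Kc2, Ke1, Kc1.
Count: 18.

18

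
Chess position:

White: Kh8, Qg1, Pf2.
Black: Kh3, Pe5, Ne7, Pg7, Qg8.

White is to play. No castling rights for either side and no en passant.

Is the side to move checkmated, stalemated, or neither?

checkmate

White to move; white king on h8.
In check: yes, from the black queen on g8.
King squares — g7: attacked by Qg8; h7: attacked by Qg8; g8: attacked by Ne7.
Legal moves for White: none.
In check with no legal moves → checkmate.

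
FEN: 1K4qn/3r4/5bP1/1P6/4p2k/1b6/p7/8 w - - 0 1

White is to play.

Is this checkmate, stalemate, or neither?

checkmate

White to move; white king on b8.
In check: yes, from the black queen on g8.
King squares — a7: attacked by Rd7; b7: attacked by Rd7; c7: attacked by Rd7; a8: attacked by Qg8; c8: attacked by Qg8.
Legal moves for White: none.
In check with no legal moves → checkmate.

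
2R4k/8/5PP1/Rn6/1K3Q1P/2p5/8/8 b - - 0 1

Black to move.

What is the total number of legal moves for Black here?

Black to move; king on h8.
In check: yes, from the white rook on c8.
Legal moves: none.
Count: 0.

0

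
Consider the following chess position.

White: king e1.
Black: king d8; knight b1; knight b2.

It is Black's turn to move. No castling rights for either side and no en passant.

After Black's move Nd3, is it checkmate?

no

After Nd3: white king on e1; in check: yes, from the black knight on d3.
White has 3 legal replies: Ke2, Kf1, Kd1.
In check but a legal move exists → not checkmate.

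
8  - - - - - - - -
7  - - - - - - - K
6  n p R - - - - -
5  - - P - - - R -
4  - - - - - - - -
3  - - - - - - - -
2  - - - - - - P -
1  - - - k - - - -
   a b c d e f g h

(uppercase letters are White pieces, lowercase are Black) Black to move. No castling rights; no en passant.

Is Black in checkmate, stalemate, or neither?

Black to move; black king on d1.
In check: no.
Legal moves for Black: Nb8, Nc7, Nxc5, Nb4, Ke2, Kd2, Kc2, Ke1, Kc1, bxc5, b5.
Black has 11 legal moves and is not in check → neither.

neither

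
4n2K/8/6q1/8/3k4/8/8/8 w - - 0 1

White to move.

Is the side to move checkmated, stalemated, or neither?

White to move; white king on h8.
In check: no.
King squares — g7: attacked by Qg6; h7: attacked by Qg6; g8: attacked by Qg6.
Legal moves for White: none.
Not in check and no legal moves → stalemate.

stalemate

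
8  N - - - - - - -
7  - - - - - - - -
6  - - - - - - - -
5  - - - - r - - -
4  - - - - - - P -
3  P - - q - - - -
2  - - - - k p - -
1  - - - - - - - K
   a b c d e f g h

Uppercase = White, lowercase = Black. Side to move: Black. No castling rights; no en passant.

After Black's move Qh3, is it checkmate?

yes

After Qh3: white king on h1; in check: yes, from the black queen on h3.
King squares — g1: attacked by Pf2; g2: attacked by Qh3; h2: attacked by Qh3.
White has no legal moves → checkmate.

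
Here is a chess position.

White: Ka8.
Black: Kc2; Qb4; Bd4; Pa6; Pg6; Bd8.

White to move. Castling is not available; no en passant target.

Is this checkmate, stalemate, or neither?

White to move; white king on a8.
In check: no.
King squares — a7: attacked by Bd4; b7: attacked by Qb4; b8: attacked by Qb4.
Legal moves for White: none.
Not in check and no legal moves → stalemate.

stalemate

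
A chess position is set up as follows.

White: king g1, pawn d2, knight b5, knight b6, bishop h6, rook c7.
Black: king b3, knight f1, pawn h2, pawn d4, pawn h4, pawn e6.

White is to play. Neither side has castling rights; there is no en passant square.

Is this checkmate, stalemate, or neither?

neither

White to move; white king on g1.
In check: yes, from the black pawn on h2.
King squares — f1: available; h1: available; f2: available; g2: available; h2: attacked by Nf1.
Legal moves for White: Kg2, Kf2, Kh1, Kxf1.
White is in check but has 4 legal moves → neither.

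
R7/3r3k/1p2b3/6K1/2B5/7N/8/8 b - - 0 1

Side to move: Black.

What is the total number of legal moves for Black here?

Black to move; king on h7.
In check: no.
Legal moves: Kg7, Rd8, Rg7+, Rf7, Re7, Rc7, Rb7, Ra7, Rd6, Rd5+, Rd4, Rd3, Rd2, Rd1, Bg8, Bf7, Bf5, Bd5, Bg4, Bxc4, Bxh3, b5.
Count: 22.

22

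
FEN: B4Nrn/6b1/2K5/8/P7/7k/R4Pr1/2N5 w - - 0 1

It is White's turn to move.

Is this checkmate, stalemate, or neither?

White to move; white king on c6.
In check: no.
Legal moves for White include: Nh7, Nd7, Ng6, Ne6, Bb7, Kd7, Kc7, Kb7, Kd6, Kb6, Kd5, Kc5, Kb5, Ra3+, Re2, Rd2, Rc2, Rb2, ... (list truncated; more exist).
White has legal moves and is not in check → neither.

neither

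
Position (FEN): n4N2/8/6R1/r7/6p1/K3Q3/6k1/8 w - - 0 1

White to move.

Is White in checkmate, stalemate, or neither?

White to move; white king on a3.
In check: yes, from the black rook on a5.
Legal moves for White: Kb4, Kb3, Kb2.
White is in check but has 3 legal moves → neither.

neither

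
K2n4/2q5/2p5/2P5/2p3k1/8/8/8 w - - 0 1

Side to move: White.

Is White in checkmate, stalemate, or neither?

stalemate

White to move; white king on a8.
In check: no.
King squares — a7: attacked by Qc7; b7: attacked by Qc7; b8: attacked by Qc7.
Legal moves for White: none.
Not in check and no legal moves → stalemate.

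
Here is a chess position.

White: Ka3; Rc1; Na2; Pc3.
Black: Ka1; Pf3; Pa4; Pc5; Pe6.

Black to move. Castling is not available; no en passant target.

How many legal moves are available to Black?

Black to move; king on a1.
In check: yes, from the white rook on c1.
Legal moves: none.
Count: 0.

0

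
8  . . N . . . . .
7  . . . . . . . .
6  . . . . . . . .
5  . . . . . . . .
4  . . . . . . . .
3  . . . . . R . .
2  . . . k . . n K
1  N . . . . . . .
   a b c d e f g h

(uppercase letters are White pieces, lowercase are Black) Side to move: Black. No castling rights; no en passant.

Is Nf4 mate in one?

no

After Nf4: white king on h2; in check: no.
White is not in check, so this cannot be checkmate.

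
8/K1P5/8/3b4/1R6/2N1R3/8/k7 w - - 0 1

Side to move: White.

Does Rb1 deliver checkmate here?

yes

After Rb1: black king on a1; in check: yes, from the white rook on b1.
King squares — b1: attacked by Nc3; a2: attacked by Nc3; b2: attacked by Rb1.
Black has no legal moves → checkmate.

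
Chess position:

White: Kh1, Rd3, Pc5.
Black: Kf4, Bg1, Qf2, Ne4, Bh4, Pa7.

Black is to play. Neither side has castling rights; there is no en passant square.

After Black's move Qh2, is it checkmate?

yes

After Qh2: white king on h1; in check: yes, from the black queen on h2.
King squares — g1: attacked by Qh2; g2: attacked by Qh2; h2: attacked by Bg1.
White has no legal moves → checkmate.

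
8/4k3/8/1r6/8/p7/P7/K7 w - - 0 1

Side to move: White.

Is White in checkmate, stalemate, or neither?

White to move; white king on a1.
In check: no.
King squares — b1: attacked by Rb5; a2: own pawn; b2: attacked by Pa3.
Legal moves for White: none.
Not in check and no legal moves → stalemate.

stalemate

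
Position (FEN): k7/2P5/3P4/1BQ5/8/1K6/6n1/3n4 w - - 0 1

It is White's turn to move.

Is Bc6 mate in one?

yes

After Bc6: black king on a8; in check: yes, from the white bishop on c6.
King squares — a7: attacked by Qc5; b7: attacked by Bc6; b8: attacked by Pc7.
Black has no legal moves → checkmate.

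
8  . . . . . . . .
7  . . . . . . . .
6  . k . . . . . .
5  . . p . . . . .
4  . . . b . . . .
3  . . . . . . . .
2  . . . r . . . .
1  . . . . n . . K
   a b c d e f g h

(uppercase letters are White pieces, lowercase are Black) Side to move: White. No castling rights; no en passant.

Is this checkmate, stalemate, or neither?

stalemate

White to move; white king on h1.
In check: no.
King squares — g1: attacked by Bd4; g2: attacked by Ne1; h2: attacked by Rd2.
Legal moves for White: none.
Not in check and no legal moves → stalemate.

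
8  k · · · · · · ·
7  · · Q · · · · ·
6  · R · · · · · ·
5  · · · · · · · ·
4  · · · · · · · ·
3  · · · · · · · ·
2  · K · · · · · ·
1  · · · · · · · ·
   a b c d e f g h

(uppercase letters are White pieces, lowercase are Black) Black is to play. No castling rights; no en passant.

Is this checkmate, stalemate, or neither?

stalemate

Black to move; black king on a8.
In check: no.
King squares — a7: attacked by Qc7; b7: attacked by Rb6; b8: attacked by Rb6.
Legal moves for Black: none.
Not in check and no legal moves → stalemate.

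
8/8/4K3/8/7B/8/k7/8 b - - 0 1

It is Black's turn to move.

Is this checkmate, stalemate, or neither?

Black to move; black king on a2.
In check: no.
Legal moves for Black: Kb3, Ka3, Kb2, Kb1, Ka1.
Black has 5 legal moves and is not in check → neither.

neither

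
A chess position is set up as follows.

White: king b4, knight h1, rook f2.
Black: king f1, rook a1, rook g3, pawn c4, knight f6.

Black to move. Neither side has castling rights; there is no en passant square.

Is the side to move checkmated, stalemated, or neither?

Black to move; black king on f1.
In check: yes, from the white rook on f2.
Legal moves for Black: Kg1, Ke1.
Black is in check but has 2 legal moves → neither.

neither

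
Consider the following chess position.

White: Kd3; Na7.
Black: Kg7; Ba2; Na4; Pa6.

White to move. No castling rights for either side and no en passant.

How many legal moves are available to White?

9

White to move; king on d3.
In check: no.
Legal moves: Nc8, Nc6, Nb5, Ke4, Kd4, Ke3, Ke2, Kd2, Kc2.
Count: 9.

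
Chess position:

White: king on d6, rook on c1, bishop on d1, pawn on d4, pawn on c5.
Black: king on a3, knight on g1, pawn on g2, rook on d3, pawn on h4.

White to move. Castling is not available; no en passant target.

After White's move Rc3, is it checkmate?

no

After Rc3: black king on a3; in check: yes, from the white rook on c3.
Black has 4 legal replies: Kb4, Kb2, Ka2, Rxc3.
In check but a legal move exists → not checkmate.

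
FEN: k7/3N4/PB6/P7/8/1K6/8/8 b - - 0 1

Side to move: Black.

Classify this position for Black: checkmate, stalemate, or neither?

stalemate

Black to move; black king on a8.
In check: no.
King squares — a7: attacked by Bb6; b7: attacked by Pa6; b8: attacked by Nd7.
Legal moves for Black: none.
Not in check and no legal moves → stalemate.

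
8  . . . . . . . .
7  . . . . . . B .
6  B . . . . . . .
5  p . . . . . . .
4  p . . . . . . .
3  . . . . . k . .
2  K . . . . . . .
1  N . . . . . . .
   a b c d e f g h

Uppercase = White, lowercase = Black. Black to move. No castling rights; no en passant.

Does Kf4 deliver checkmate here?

After Kf4: white king on a2; in check: no.
White is not in check, so this cannot be checkmate.

no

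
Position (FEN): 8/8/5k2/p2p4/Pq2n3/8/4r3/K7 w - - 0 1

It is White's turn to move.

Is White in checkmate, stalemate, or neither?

White to move; white king on a1.
In check: no.
King squares — b1: attacked by Qb4; a2: attacked by Re2; b2: attacked by Re2.
Legal moves for White: none.
Not in check and no legal moves → stalemate.

stalemate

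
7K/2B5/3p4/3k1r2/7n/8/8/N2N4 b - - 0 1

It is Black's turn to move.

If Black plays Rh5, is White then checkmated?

no

After Rh5: white king on h8; in check: yes, from the black rook on h5.
White has 2 legal replies: Kg8, Kg7.
In check but a legal move exists → not checkmate.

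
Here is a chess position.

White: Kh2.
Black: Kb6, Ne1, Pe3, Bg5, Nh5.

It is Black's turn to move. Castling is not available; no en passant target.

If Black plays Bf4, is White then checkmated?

After Bf4: white king on h2; in check: yes, from the black bishop on f4.
White has 3 legal replies: Kh3, Kh1, Kg1.
In check but a legal move exists → not checkmate.

no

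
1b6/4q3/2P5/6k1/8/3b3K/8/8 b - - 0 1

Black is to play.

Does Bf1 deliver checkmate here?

After Bf1: white king on h3; in check: yes, from the black bishop on f1.
King squares — g2: attacked by Bf1; h2: attacked by Bb8; g3: attacked by Bb8; g4: attacked by Kg5; h4: attacked by Kg5.
White has no legal moves → checkmate.

yes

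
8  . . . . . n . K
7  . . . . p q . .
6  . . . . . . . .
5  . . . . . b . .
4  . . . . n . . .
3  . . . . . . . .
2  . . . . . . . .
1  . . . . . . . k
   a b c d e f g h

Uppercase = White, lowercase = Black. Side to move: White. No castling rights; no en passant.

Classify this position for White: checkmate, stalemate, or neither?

White to move; white king on h8.
In check: no.
King squares — g7: attacked by Qf7; h7: attacked by Bf5; g8: attacked by Qf7.
Legal moves for White: none.
Not in check and no legal moves → stalemate.

stalemate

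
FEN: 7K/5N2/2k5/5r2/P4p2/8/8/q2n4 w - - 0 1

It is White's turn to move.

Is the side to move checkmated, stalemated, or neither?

White to move; white king on h8.
In check: yes, from the black queen on a1.
King squares — g7: attacked by Qa1; h7: available; g8: available.
Legal moves for White: Kg8, Kh7, Ne5+.
White is in check but has 3 legal moves → neither.

neither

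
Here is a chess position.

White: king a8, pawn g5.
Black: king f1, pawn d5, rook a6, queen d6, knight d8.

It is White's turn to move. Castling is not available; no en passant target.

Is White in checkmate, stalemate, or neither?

White to move; white king on a8.
In check: yes, from the black rook on a6.
King squares — a7: attacked by Ra6; b7: attacked by Nd8; b8: attacked by Qd6.
Legal moves for White: none.
In check with no legal moves → checkmate.

checkmate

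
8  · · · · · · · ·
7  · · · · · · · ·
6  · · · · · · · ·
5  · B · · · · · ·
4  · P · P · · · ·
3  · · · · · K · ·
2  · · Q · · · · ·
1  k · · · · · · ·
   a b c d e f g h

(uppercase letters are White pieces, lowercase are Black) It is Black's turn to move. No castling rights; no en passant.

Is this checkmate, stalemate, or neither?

stalemate

Black to move; black king on a1.
In check: no.
King squares — b1: attacked by Qc2; a2: attacked by Qc2; b2: attacked by Qc2.
Legal moves for Black: none.
Not in check and no legal moves → stalemate.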